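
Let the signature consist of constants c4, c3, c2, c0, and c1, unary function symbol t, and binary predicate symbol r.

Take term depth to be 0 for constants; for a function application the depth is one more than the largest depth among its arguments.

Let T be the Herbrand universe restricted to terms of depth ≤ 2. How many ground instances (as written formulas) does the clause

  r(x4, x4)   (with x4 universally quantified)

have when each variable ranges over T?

Ground terms of depth ≤ 2:
  Count level by level. With function symbols t/1, the terms of depth ≤ k are the 5 constants together with each function applied to depth-≤(k−1) tuples, so N_k = 5 + N_{k-1}.
  N_0 = 5
  N_1 = 5 + 5 = 10
  N_2 = 5 + 10 = 15
So there are 15 ground terms available for substitution.
The clause has 1 distinct variable (x4), which appears in the body. In the free term algebra distinct substitutions yield syntactically distinct ground instances.
Number of ground instances = 15.

15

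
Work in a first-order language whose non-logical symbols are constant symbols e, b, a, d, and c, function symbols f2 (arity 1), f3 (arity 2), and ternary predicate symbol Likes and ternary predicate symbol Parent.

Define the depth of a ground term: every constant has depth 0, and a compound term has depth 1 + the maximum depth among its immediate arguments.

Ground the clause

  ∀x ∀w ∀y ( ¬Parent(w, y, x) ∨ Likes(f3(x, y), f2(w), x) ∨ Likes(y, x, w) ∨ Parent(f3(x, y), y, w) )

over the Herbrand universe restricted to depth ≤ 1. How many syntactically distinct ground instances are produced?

Ground terms of depth ≤ 1:
  Let N_k count ground terms of depth at most k. Each non-constant term of depth ≤ k is some function symbol applied to depth-≤(k−1) arguments, giving N_k = 5 + N_{k-1} + N_{k-1}^2.
  N_0 = 5
  N_1 = 5 + 5 + 5^2 = 35
So there are 35 ground terms available for substitution.
The clause has 3 distinct variables (x, w, y), each appearing in the body. In the free term algebra distinct substitutions yield syntactically distinct ground instances.
Number of ground instances = 35^3 = 42875.

42875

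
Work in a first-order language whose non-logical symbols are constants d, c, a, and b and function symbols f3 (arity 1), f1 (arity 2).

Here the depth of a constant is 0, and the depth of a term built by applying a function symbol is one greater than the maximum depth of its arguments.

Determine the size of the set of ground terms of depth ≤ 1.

24

Let N_k = |{terms of depth ≤ k}|. Then N_0 = 4 and N_k = 4 + N_{k-1} + N_{k-1}^2 for k ≥ 1 (one summand per function symbol, arity giving the exponent).
N_0 = 4
N_1 = 4 + 4 + 4^2 = 24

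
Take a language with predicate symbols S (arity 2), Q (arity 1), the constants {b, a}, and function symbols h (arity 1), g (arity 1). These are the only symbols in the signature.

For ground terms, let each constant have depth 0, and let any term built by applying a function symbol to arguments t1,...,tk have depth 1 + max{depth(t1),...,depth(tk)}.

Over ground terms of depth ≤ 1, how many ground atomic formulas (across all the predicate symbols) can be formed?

42

First count ground terms of depth ≤ 1.
Write N_k for the number of ground terms of depth ≤ k. A term of depth ≤ k is either a constant or a function symbol applied to arguments of depth ≤ k−1, so N_k = 2 + N_{k-1} + N_{k-1}.
N_0 = 2
N_1 = 2 + 2 + 2 = 6
Explicitly: b, a, h(b), h(a), g(b), g(a).
So |H| = 6.
For each predicate symbol, the number of ground atoms is |H| raised to its arity; summing:
  S: 6^2 = 36;  Q: 6
Total ground atoms: 36 + 6 = 42.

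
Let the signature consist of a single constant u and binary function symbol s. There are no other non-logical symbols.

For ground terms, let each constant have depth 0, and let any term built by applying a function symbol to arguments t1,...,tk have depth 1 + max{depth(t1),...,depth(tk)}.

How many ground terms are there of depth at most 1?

Count level by level. With function symbols s/2, the terms of depth ≤ k are the 1 constant together with each function applied to depth-≤(k−1) tuples, so N_k = 1 + N_{k-1}^2.
N_0 = 1
N_1 = 1 + 1^2 = 2

2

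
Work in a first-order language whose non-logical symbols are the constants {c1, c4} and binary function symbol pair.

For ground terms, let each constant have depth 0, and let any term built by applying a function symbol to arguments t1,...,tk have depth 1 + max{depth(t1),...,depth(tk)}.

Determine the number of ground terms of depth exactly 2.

If N_k denotes the number of depth-≤k ground terms, the 2 constants give N_0 = 2, and each function symbol of arity r contributes N_{k-1}^r new terms at level k: N_k = 2 + N_{k-1}^2.
N_0 = 2
N_1 = 2 + 2^2 = 6
N_2 = 2 + 6^2 = 38
Terms of depth exactly 2: N_2 − N_1 = 38 − 6 = 32.

32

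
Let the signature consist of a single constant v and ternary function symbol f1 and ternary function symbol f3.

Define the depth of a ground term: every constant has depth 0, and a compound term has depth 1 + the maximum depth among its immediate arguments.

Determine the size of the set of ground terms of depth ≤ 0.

Count level by level. With function symbols f1/3, f3/3, the terms of depth ≤ k are the 1 constant together with each function applied to depth-≤(k−1) tuples, so N_k = 1 + N_{k-1}^3 + N_{k-1}^3.
N_0 = 1
Explicitly: v.

1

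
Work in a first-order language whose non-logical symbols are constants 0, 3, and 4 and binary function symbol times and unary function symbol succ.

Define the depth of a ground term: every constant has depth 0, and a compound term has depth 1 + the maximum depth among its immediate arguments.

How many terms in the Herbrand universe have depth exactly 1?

12

If N_k denotes the number of depth-≤k ground terms, the 3 constants give N_0 = 3, and each function symbol of arity r contributes N_{k-1}^r new terms at level k: N_k = 3 + N_{k-1}^2 + N_{k-1}.
N_0 = 3
N_1 = 3 + 3^2 + 3 = 15
Terms of depth exactly 1: N_1 − N_0 = 15 − 3 = 12.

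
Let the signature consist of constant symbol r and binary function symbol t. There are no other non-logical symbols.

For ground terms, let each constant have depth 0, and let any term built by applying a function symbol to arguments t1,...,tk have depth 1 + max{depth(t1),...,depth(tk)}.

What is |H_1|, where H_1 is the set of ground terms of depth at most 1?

2

Let N_k = |{terms of depth ≤ k}|. Then N_0 = 1 and N_k = 1 + N_{k-1}^2 for k ≥ 1 (one summand per function symbol, arity giving the exponent).
N_0 = 1
N_1 = 1 + 1^2 = 2
Explicitly: r, t(r, r).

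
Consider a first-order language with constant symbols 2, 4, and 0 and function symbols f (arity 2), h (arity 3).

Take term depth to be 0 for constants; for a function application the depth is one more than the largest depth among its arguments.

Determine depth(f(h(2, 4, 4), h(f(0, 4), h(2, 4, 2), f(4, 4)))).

3

depth(h(2, 4, 4)) = 1 + max(0, 0, 0) = 1
depth(f(0, 4)) = 1 + max(0, 0) = 1
depth(h(2, 4, 2)) = 1 + max(0, 0, 0) = 1
depth(f(4, 4)) = 1 + max(0, 0) = 1
depth(h(f(0, 4), h(2, 4, 2), f(4, 4))) = 1 + max(1, 1, 1) = 2
depth(f(h(2, 4, 4), h(f(0, 4), h(2, 4, 2), f(4, 4)))) = 1 + max(1, 2) = 3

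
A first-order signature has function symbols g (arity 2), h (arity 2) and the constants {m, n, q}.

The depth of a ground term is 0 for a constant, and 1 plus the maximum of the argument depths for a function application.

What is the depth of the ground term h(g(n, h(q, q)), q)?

depth(h(q, q)) = 1 + max(0, 0) = 1
depth(g(n, h(q, q))) = 1 + max(0, 1) = 2
depth(h(g(n, h(q, q)), q)) = 1 + max(2, 0) = 3

3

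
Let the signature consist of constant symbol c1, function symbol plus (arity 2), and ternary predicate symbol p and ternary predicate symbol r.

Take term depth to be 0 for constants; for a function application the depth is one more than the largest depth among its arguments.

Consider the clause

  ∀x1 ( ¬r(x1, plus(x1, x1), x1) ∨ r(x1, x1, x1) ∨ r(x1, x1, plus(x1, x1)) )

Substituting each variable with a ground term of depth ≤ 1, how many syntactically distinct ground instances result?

Ground terms of depth ≤ 1:
  Write N_k for the number of ground terms of depth ≤ k. A term of depth ≤ k is either a constant or a function symbol applied to arguments of depth ≤ k−1, so N_k = 1 + N_{k-1}^2.
  N_0 = 1
  N_1 = 1 + 1^2 = 2
  Explicitly: c1, plus(c1, c1).
So there are 2 ground terms available for substitution.
There is 1 variable to instantiate (x1),  occurring in at least one literal, so different choices give different ground instances.
Number of ground instances = 2.

2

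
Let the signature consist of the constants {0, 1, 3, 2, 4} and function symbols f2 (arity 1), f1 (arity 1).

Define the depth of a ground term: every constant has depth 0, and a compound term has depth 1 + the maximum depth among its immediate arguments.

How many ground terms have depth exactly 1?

10

Let N_k count ground terms of depth at most k. Each non-constant term of depth ≤ k is some function symbol applied to depth-≤(k−1) arguments, giving N_k = 5 + N_{k-1} + N_{k-1}.
N_0 = 5
N_1 = 5 + 5 + 5 = 15
Terms of depth exactly 1: N_1 − N_0 = 15 − 5 = 10.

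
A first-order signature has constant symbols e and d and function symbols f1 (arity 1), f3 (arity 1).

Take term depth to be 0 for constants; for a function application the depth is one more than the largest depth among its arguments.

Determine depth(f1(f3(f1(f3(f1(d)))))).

5

depth(f1(d)) = 1 + depth(d) = 1 + 0 = 1
depth(f3(f1(d))) = 1 + depth(f1(d)) = 1 + 1 = 2
depth(f1(f3(f1(d)))) = 1 + depth(f3(f1(d))) = 1 + 2 = 3
depth(f3(f1(f3(f1(d))))) = 1 + depth(f1(f3(f1(d)))) = 1 + 3 = 4
depth(f1(f3(f1(f3(f1(d)))))) = 1 + depth(f3(f1(f3(f1(d))))) = 1 + 4 = 5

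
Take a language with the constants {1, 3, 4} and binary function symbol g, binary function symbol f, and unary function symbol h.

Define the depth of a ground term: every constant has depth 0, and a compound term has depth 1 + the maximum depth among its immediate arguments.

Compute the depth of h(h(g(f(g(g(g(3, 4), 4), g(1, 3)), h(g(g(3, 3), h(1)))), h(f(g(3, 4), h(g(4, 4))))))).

7

depth(g(3, 4)) = 1 + max(0, 0) = 1
depth(g(g(3, 4), 4)) = 1 + max(1, 0) = 2
depth(g(1, 3)) = 1 + max(0, 0) = 1
depth(g(g(g(3, 4), 4), g(1, 3))) = 1 + max(2, 1) = 3
depth(g(3, 3)) = 1 + max(0, 0) = 1
depth(h(1)) = 1 + depth(1) = 1 + 0 = 1
depth(g(g(3, 3), h(1))) = 1 + max(1, 1) = 2
depth(h(g(g(3, 3), h(1)))) = 1 + depth(g(g(3, 3), h(1))) = 1 + 2 = 3
depth(f(g(g(g(3, 4), 4), g(1, 3)), h(g(g(3, 3), h(1))))) = 1 + max(3, 3) = 4
depth(g(4, 4)) = 1 + max(0, 0) = 1
depth(h(g(4, 4))) = 1 + depth(g(4, 4)) = 1 + 1 = 2
depth(f(g(3, 4), h(g(4, 4)))) = 1 + max(1, 2) = 3
depth(h(f(g(3, 4), h(g(4, 4))))) = 1 + depth(f(g(3, 4), h(g(4, 4)))) = 1 + 3 = 4
depth(g(f(g(g(g(3, 4), 4), g(1, 3)), h(g(g(3, 3), h(1)))), h(f(g(3, 4), h(g(4, 4)))))) = 1 + max(4, 4) = 5
depth(h(g(f(g(g(g(3, 4), 4), g(1, 3)), h(g(g(3, 3), h(1)))), h(f(g(3, 4), h(g(4, 4))))))) = 1 + depth(g(f(g(g(g(3, 4), 4), g(1, 3)), h(g(g(3, 3), h(1)))), h(f(g(3, 4), h(g(4, 4)))))) = 1 + 5 = 6
depth(h(h(g(f(g(g(g(3, 4), 4), g(1, 3)), h(g(g(3, 3), h(1)))), h(f(g(3, 4), h(g(4, 4)))))))) = 1 + depth(h(g(f(g(g(g(3, 4), 4), g(1, 3)), h(g(g(3, 3), h(1)))), h(f(g(3, 4), h(g(4, 4))))))) = 1 + 6 = 7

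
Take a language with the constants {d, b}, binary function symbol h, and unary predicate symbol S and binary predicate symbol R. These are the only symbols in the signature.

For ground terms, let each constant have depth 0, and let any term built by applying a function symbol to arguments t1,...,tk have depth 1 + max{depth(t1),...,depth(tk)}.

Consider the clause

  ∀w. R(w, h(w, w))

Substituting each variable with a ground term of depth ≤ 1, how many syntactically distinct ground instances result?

Ground terms of depth ≤ 1:
  Count level by level. With function symbols h/2, the terms of depth ≤ k are the 2 constants together with each function applied to depth-≤(k−1) tuples, so N_k = 2 + N_{k-1}^2.
  N_0 = 2
  N_1 = 2 + 2^2 = 6
So there are 6 ground terms available for substitution.
There is 1 variable to instantiate (w),  occurring in at least one literal, so different choices give different ground instances.
Number of ground instances = 6.

6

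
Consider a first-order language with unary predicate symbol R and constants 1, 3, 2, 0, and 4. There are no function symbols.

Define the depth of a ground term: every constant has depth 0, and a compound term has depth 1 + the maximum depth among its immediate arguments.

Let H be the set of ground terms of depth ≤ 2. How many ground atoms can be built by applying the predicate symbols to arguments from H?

First count ground terms of depth ≤ 2.
With no function symbols every ground term is a constant, so there are exactly 5 ground terms at every depth bound.
N_0 = 5
N_1 = 5
N_2 = 5
Explicitly: 1, 3, 2, 0, 4.
So |H| = 5.
A ground atom is a predicate applied to a tuple of terms from H, so the count is the sum over predicates of |H|^arity:
  R: 5
Total ground atoms: 5.

5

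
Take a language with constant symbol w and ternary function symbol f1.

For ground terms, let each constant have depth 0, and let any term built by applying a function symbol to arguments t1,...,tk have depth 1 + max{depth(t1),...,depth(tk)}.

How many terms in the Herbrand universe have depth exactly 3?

721

Let N_k count ground terms of depth at most k. Each non-constant term of depth ≤ k is some function symbol applied to depth-≤(k−1) arguments, giving N_k = 1 + N_{k-1}^3.
N_0 = 1
N_1 = 1 + 1^3 = 2
N_2 = 1 + 2^3 = 9
N_3 = 1 + 9^3 = 730
Terms of depth exactly 3: N_3 − N_2 = 730 − 9 = 721.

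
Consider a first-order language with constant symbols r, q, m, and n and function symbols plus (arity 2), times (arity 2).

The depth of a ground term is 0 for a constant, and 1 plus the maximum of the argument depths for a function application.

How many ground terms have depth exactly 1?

Count level by level. With function symbols plus/2, times/2, the terms of depth ≤ k are the 4 constants together with each function applied to depth-≤(k−1) tuples, so N_k = 4 + N_{k-1}^2 + N_{k-1}^2.
N_0 = 4
N_1 = 4 + 4^2 + 4^2 = 36
Terms of depth exactly 1: N_1 − N_0 = 36 − 4 = 32.

32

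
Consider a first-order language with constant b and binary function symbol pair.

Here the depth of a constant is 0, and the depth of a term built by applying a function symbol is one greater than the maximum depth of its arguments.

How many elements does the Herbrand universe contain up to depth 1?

Let N_k count ground terms of depth at most k. Each non-constant term of depth ≤ k is some function symbol applied to depth-≤(k−1) arguments, giving N_k = 1 + N_{k-1}^2.
N_0 = 1
N_1 = 1 + 1^2 = 2
Explicitly: b, pair(b, b).

2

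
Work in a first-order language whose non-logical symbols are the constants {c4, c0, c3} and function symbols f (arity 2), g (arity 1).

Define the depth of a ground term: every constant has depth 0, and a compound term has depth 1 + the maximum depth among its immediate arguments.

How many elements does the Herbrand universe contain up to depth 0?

If N_k denotes the number of depth-≤k ground terms, the 3 constants give N_0 = 3, and each function symbol of arity r contributes N_{k-1}^r new terms at level k: N_k = 3 + N_{k-1}^2 + N_{k-1}.
N_0 = 3
Explicitly: c4, c0, c3.

3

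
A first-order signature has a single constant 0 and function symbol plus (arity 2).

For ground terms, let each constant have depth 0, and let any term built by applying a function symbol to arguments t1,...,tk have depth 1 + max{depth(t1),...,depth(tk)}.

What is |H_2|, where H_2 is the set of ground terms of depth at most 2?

Write N_k for the number of ground terms of depth ≤ k. A term of depth ≤ k is either a constant or a function symbol applied to arguments of depth ≤ k−1, so N_k = 1 + N_{k-1}^2.
N_0 = 1
N_1 = 1 + 1^2 = 2
N_2 = 1 + 2^2 = 5

5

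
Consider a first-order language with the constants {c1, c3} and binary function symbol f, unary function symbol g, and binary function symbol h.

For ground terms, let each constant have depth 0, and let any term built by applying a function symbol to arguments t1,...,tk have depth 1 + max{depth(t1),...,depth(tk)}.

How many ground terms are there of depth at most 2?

Let N_k = |{terms of depth ≤ k}|. Then N_0 = 2 and N_k = 2 + N_{k-1}^2 + N_{k-1} + N_{k-1}^2 for k ≥ 1 (one summand per function symbol, arity giving the exponent).
N_0 = 2
N_1 = 2 + 2^2 + 2 + 2^2 = 12
N_2 = 2 + 12^2 + 12 + 12^2 = 302

302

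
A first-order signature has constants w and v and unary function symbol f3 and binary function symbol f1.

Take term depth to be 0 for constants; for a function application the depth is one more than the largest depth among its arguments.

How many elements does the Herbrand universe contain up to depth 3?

5552

Count level by level. With function symbols f3/1, f1/2, the terms of depth ≤ k are the 2 constants together with each function applied to depth-≤(k−1) tuples, so N_k = 2 + N_{k-1} + N_{k-1}^2.
N_0 = 2
N_1 = 2 + 2 + 2^2 = 8
N_2 = 2 + 8 + 8^2 = 74
N_3 = 2 + 74 + 74^2 = 5552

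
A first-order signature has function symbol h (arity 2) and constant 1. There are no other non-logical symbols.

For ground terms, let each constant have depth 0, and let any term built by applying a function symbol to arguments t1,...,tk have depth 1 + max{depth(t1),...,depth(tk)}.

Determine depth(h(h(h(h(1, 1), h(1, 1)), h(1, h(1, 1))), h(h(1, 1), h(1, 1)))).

4

depth(h(1, 1)) = 1 + max(0, 0) = 1
depth(h(h(1, 1), h(1, 1))) = 1 + max(1, 1) = 2
depth(h(1, h(1, 1))) = 1 + max(0, 1) = 2
depth(h(h(h(1, 1), h(1, 1)), h(1, h(1, 1)))) = 1 + max(2, 2) = 3
depth(h(h(h(h(1, 1), h(1, 1)), h(1, h(1, 1))), h(h(1, 1), h(1, 1)))) = 1 + max(3, 2) = 4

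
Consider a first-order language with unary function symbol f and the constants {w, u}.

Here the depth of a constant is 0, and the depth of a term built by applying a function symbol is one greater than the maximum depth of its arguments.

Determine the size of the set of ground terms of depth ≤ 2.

6

Let N_k count ground terms of depth at most k. Each non-constant term of depth ≤ k is some function symbol applied to depth-≤(k−1) arguments, giving N_k = 2 + N_{k-1}.
N_0 = 2
N_1 = 2 + 2 = 4
N_2 = 2 + 4 = 6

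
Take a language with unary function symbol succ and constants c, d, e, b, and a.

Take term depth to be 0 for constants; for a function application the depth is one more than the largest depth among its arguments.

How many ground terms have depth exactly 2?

Write N_k for the number of ground terms of depth ≤ k. A term of depth ≤ k is either a constant or a function symbol applied to arguments of depth ≤ k−1, so N_k = 5 + N_{k-1}.
N_0 = 5
N_1 = 5 + 5 = 10
N_2 = 5 + 10 = 15
Terms of depth exactly 2: N_2 − N_1 = 15 − 10 = 5.

5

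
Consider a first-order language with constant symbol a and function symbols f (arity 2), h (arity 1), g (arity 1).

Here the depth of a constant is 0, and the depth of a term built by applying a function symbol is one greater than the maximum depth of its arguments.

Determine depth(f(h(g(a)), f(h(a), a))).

depth(g(a)) = 1 + depth(a) = 1 + 0 = 1
depth(h(g(a))) = 1 + depth(g(a)) = 1 + 1 = 2
depth(h(a)) = 1 + depth(a) = 1 + 0 = 1
depth(f(h(a), a)) = 1 + max(1, 0) = 2
depth(f(h(g(a)), f(h(a), a))) = 1 + max(2, 2) = 3

3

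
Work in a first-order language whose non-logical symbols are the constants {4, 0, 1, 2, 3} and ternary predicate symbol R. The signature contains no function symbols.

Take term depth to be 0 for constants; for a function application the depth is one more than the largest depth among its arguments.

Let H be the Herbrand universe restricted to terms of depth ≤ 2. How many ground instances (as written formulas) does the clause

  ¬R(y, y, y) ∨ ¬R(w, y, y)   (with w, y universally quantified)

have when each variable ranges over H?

25

Ground terms of depth ≤ 2:
  With no function symbols every ground term is a constant, so there are exactly 5 ground terms at every depth bound.
  N_0 = 5
  N_1 = 5
  N_2 = 5
  Explicitly: 4, 0, 1, 2, 3.
So there are 5 ground terms available for substitution.
The clause has 2 distinct variables (w, y), each appearing in the body. In the free term algebra distinct substitutions yield syntactically distinct ground instances.
Number of ground instances = 5^2 = 25.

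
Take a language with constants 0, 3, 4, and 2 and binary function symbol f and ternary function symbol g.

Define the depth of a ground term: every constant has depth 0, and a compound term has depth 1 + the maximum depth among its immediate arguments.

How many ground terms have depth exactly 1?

Let N_k count ground terms of depth at most k. Each non-constant term of depth ≤ k is some function symbol applied to depth-≤(k−1) arguments, giving N_k = 4 + N_{k-1}^2 + N_{k-1}^3.
N_0 = 4
N_1 = 4 + 4^2 + 4^3 = 84
Terms of depth exactly 1: N_1 − N_0 = 84 − 4 = 80.

80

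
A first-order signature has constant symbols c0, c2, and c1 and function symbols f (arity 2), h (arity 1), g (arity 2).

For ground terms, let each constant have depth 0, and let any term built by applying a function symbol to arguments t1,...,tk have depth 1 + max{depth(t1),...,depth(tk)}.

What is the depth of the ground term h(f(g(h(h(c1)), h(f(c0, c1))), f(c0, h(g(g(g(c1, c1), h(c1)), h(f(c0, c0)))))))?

depth(h(c1)) = 1 + depth(c1) = 1 + 0 = 1
depth(h(h(c1))) = 1 + depth(h(c1)) = 1 + 1 = 2
depth(f(c0, c1)) = 1 + max(0, 0) = 1
depth(h(f(c0, c1))) = 1 + depth(f(c0, c1)) = 1 + 1 = 2
depth(g(h(h(c1)), h(f(c0, c1)))) = 1 + max(2, 2) = 3
depth(g(c1, c1)) = 1 + max(0, 0) = 1
depth(g(g(c1, c1), h(c1))) = 1 + max(1, 1) = 2
depth(f(c0, c0)) = 1 + max(0, 0) = 1
depth(h(f(c0, c0))) = 1 + depth(f(c0, c0)) = 1 + 1 = 2
depth(g(g(g(c1, c1), h(c1)), h(f(c0, c0)))) = 1 + max(2, 2) = 3
depth(h(g(g(g(c1, c1), h(c1)), h(f(c0, c0))))) = 1 + depth(g(g(g(c1, c1), h(c1)), h(f(c0, c0)))) = 1 + 3 = 4
depth(f(c0, h(g(g(g(c1, c1), h(c1)), h(f(c0, c0)))))) = 1 + max(0, 4) = 5
depth(f(g(h(h(c1)), h(f(c0, c1))), f(c0, h(g(g(g(c1, c1), h(c1)), h(f(c0, c0))))))) = 1 + max(3, 5) = 6
depth(h(f(g(h(h(c1)), h(f(c0, c1))), f(c0, h(g(g(g(c1, c1), h(c1)), h(f(c0, c0)))))))) = 1 + depth(f(g(h(h(c1)), h(f(c0, c1))), f(c0, h(g(g(g(c1, c1), h(c1)), h(f(c0, c0))))))) = 1 + 6 = 7

7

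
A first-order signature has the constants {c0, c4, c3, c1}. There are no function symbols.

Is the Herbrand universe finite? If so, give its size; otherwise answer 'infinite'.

4

There are no function symbols, so every ground term is one of the 4 constants.
The Herbrand universe is {c0, c4, c3, c1}, which is finite with 4 elements.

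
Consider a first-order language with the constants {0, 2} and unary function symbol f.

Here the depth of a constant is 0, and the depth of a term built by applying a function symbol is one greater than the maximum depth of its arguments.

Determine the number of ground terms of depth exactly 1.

Let N_k count ground terms of depth at most k. Each non-constant term of depth ≤ k is some function symbol applied to depth-≤(k−1) arguments, giving N_k = 2 + N_{k-1}.
N_0 = 2
N_1 = 2 + 2 = 4
Terms of depth exactly 1: N_1 − N_0 = 4 − 2 = 2.

2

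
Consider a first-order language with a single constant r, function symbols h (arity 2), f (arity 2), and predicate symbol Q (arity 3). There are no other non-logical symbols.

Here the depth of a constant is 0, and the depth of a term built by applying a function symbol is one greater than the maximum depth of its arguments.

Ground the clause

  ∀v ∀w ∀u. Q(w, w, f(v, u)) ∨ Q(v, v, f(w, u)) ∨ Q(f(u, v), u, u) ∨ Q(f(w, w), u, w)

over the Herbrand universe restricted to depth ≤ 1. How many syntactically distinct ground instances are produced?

Ground terms of depth ≤ 1:
  If N_k denotes the number of depth-≤k ground terms, the 1 constant gives N_0 = 1, and each function symbol of arity r contributes N_{k-1}^r new terms at level k: N_k = 1 + N_{k-1}^2 + N_{k-1}^2.
  N_0 = 1
  N_1 = 1 + 1^2 + 1^2 = 3
So there are 3 ground terms available for substitution.
There are 3 variables to instantiate (v, w, u), each occurring in at least one literal, so different choices give different ground instances.
Number of ground instances = 3^3 = 27.

27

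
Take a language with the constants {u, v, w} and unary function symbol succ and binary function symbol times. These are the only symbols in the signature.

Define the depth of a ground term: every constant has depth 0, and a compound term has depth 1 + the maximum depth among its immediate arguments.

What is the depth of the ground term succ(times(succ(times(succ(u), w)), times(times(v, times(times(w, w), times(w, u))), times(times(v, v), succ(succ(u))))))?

depth(succ(u)) = 1 + depth(u) = 1 + 0 = 1
depth(times(succ(u), w)) = 1 + max(1, 0) = 2
depth(succ(times(succ(u), w))) = 1 + depth(times(succ(u), w)) = 1 + 2 = 3
depth(times(w, w)) = 1 + max(0, 0) = 1
depth(times(w, u)) = 1 + max(0, 0) = 1
depth(times(times(w, w), times(w, u))) = 1 + max(1, 1) = 2
depth(times(v, times(times(w, w), times(w, u)))) = 1 + max(0, 2) = 3
depth(times(v, v)) = 1 + max(0, 0) = 1
depth(succ(succ(u))) = 1 + depth(succ(u)) = 1 + 1 = 2
depth(times(times(v, v), succ(succ(u)))) = 1 + max(1, 2) = 3
depth(times(times(v, times(times(w, w), times(w, u))), times(times(v, v), succ(succ(u))))) = 1 + max(3, 3) = 4
depth(times(succ(times(succ(u), w)), times(times(v, times(times(w, w), times(w, u))), times(times(v, v), succ(succ(u)))))) = 1 + max(3, 4) = 5
depth(succ(times(succ(times(succ(u), w)), times(times(v, times(times(w, w), times(w, u))), times(times(v, v), succ(succ(u))))))) = 1 + depth(times(succ(times(succ(u), w)), times(times(v, times(times(w, w), times(w, u))), times(times(v, v), succ(succ(u)))))) = 1 + 5 = 6

6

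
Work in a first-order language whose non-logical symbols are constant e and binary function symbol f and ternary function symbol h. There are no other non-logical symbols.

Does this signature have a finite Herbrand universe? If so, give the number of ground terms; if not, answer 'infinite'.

infinite

The signature has at least one function symbol (f, arity 2) and at least one constant (e).
Iterating f gives infinitely many distinct ground terms: e, f(e, e), f(f(e, e), f(e, e)), ...
So the Herbrand universe is infinite.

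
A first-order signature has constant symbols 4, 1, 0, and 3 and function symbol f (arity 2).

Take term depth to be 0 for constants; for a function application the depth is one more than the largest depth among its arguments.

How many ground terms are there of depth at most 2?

If N_k denotes the number of depth-≤k ground terms, the 4 constants give N_0 = 4, and each function symbol of arity r contributes N_{k-1}^r new terms at level k: N_k = 4 + N_{k-1}^2.
N_0 = 4
N_1 = 4 + 4^2 = 20
N_2 = 4 + 20^2 = 404

404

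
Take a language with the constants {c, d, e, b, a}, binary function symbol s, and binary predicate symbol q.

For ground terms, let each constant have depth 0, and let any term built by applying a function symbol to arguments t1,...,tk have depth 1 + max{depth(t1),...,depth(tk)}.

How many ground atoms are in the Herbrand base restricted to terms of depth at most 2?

First count ground terms of depth ≤ 2.
Let N_k count ground terms of depth at most k. Each non-constant term of depth ≤ k is some function symbol applied to depth-≤(k−1) arguments, giving N_k = 5 + N_{k-1}^2.
N_0 = 5
N_1 = 5 + 5^2 = 30
N_2 = 5 + 30^2 = 905
So |H| = 905.
For each predicate symbol, the number of ground atoms is |H| raised to its arity; summing:
  q: 905^2 = 819025
Total ground atoms: 819025.

819025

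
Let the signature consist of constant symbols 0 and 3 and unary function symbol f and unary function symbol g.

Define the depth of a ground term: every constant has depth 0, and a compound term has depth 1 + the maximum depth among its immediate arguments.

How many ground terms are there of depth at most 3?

30

If N_k denotes the number of depth-≤k ground terms, the 2 constants give N_0 = 2, and each function symbol of arity r contributes N_{k-1}^r new terms at level k: N_k = 2 + N_{k-1} + N_{k-1}.
N_0 = 2
N_1 = 2 + 2 + 2 = 6
N_2 = 2 + 6 + 6 = 14
N_3 = 2 + 14 + 14 = 30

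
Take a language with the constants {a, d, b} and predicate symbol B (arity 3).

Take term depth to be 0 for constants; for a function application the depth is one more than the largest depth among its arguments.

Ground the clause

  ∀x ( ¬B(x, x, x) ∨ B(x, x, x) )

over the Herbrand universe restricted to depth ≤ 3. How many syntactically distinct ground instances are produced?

Ground terms of depth ≤ 3:
  With no function symbols every ground term is a constant, so there are exactly 3 ground terms at every depth bound.
  N_0 = 3
  N_1 = 3
  N_2 = 3
  N_3 = 3
So there are 3 ground terms available for substitution.
The variable x ranges independently over the available ground terms, and distinct assignments produce distinct instances.
Number of ground instances = 3.

3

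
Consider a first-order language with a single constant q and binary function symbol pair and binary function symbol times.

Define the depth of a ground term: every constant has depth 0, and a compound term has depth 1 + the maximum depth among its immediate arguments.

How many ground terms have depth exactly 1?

2

Count level by level. With function symbols pair/2, times/2, the terms of depth ≤ k are the 1 constant together with each function applied to depth-≤(k−1) tuples, so N_k = 1 + N_{k-1}^2 + N_{k-1}^2.
N_0 = 1
N_1 = 1 + 1^2 + 1^2 = 3
Terms of depth exactly 1: N_1 − N_0 = 3 − 1 = 2.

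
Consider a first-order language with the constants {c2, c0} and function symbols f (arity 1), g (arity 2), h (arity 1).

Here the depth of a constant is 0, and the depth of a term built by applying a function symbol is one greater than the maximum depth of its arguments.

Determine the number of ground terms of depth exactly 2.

If N_k denotes the number of depth-≤k ground terms, the 2 constants give N_0 = 2, and each function symbol of arity r contributes N_{k-1}^r new terms at level k: N_k = 2 + N_{k-1} + N_{k-1}^2 + N_{k-1}.
N_0 = 2
N_1 = 2 + 2 + 2^2 + 2 = 10
N_2 = 2 + 10 + 10^2 + 10 = 122
Terms of depth exactly 2: N_2 − N_1 = 122 − 10 = 112.

112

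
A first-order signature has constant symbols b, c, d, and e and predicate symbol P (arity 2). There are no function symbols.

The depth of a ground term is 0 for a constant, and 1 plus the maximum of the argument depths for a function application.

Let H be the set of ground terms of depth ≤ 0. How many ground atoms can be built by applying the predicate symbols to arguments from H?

First count ground terms of depth ≤ 0.
With no function symbols every ground term is a constant, so there are exactly 4 ground terms at every depth bound.
N_0 = 4
So |H| = 4.
Ground atoms are formed by filling each argument slot of a predicate with a term from H, so an r-ary predicate gives |H|^r atoms:
  P: 4^2 = 16
Total ground atoms: 16.

16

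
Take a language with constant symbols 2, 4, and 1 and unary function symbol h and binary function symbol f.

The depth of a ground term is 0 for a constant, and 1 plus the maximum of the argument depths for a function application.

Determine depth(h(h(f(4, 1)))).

3

depth(f(4, 1)) = 1 + max(0, 0) = 1
depth(h(f(4, 1))) = 1 + depth(f(4, 1)) = 1 + 1 = 2
depth(h(h(f(4, 1)))) = 1 + depth(h(f(4, 1))) = 1 + 2 = 3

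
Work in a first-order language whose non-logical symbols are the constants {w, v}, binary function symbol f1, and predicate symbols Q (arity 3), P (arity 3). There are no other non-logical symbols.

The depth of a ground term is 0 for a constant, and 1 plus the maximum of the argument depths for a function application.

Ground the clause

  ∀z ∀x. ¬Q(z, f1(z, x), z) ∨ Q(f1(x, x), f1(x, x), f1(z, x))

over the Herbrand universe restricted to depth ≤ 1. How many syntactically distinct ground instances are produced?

36

Ground terms of depth ≤ 1:
  Write N_k for the number of ground terms of depth ≤ k. A term of depth ≤ k is either a constant or a function symbol applied to arguments of depth ≤ k−1, so N_k = 2 + N_{k-1}^2.
  N_0 = 2
  N_1 = 2 + 2^2 = 6
So there are 6 ground terms available for substitution.
The body mentions every one of the 2 quantified variables; since ground terms form a free algebra, no two substitutions collapse to the same formula.
Number of ground instances = 6^2 = 36.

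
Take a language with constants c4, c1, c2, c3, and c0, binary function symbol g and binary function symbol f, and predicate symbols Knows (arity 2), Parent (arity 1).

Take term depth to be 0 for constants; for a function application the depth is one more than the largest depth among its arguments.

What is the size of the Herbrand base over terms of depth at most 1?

3080

First count ground terms of depth ≤ 1.
If N_k denotes the number of depth-≤k ground terms, the 5 constants give N_0 = 5, and each function symbol of arity r contributes N_{k-1}^r new terms at level k: N_k = 5 + N_{k-1}^2 + N_{k-1}^2.
N_0 = 5
N_1 = 5 + 5^2 + 5^2 = 55
So |H| = 55.
Each predicate of arity r yields |H|^r ground atoms (one per choice of an r-tuple from H):
  Knows: 55^2 = 3025;  Parent: 55
Total ground atoms: 3025 + 55 = 3080.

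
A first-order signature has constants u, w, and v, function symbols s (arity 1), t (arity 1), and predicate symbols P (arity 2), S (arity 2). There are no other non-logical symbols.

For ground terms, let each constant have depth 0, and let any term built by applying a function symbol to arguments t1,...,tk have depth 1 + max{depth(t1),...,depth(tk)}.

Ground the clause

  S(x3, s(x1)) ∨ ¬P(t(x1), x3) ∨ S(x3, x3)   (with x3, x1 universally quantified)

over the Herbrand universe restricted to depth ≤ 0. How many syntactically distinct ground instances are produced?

Ground terms of depth ≤ 0:
  Let N_k = |{terms of depth ≤ k}|. Then N_0 = 3 and N_k = 3 + N_{k-1} + N_{k-1} for k ≥ 1 (one summand per function symbol, arity giving the exponent).
  N_0 = 3
  Explicitly: u, w, v.
So there are 3 ground terms available for substitution.
Each of x3, x1 ranges independently over the available ground terms, and distinct assignments produce distinct instances.
Number of ground instances = 3^2 = 9.

9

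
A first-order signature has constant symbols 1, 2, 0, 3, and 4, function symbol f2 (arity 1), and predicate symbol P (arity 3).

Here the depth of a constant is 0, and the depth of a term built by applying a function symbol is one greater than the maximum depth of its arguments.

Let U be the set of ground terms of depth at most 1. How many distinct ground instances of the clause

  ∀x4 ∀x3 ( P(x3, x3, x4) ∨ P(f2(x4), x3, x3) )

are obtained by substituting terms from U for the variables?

Ground terms of depth ≤ 1:
  If N_k denotes the number of depth-≤k ground terms, the 5 constants give N_0 = 5, and each function symbol of arity r contributes N_{k-1}^r new terms at level k: N_k = 5 + N_{k-1}.
  N_0 = 5
  N_1 = 5 + 5 = 10
  Explicitly: 1, 2, 0, 3, 4, f2(1), f2(2), f2(0), f2(3), f2(4).
So there are 10 ground terms available for substitution.
There are 2 variables to instantiate (x4, x3), each occurring in at least one literal, so different choices give different ground instances.
Number of ground instances = 10^2 = 100.

100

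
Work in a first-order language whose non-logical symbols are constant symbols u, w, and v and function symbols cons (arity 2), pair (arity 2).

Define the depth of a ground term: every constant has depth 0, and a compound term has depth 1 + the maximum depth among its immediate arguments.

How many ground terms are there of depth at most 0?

3

If N_k denotes the number of depth-≤k ground terms, the 3 constants give N_0 = 3, and each function symbol of arity r contributes N_{k-1}^r new terms at level k: N_k = 3 + N_{k-1}^2 + N_{k-1}^2.
N_0 = 3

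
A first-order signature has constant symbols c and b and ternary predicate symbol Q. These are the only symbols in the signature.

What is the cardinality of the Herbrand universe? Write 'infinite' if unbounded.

There are no function symbols, so every ground term is one of the 2 constants.
The Herbrand universe is {c, b}, which is finite with 2 elements.

2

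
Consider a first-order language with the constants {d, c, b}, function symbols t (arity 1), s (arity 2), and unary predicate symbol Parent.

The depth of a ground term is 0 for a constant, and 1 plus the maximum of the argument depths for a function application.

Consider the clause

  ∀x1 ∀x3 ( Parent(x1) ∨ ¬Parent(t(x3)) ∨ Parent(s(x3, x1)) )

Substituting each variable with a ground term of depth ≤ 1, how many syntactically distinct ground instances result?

225

Ground terms of depth ≤ 1:
  Let N_k = |{terms of depth ≤ k}|. Then N_0 = 3 and N_k = 3 + N_{k-1} + N_{k-1}^2 for k ≥ 1 (one summand per function symbol, arity giving the exponent).
  N_0 = 3
  N_1 = 3 + 3 + 3^2 = 15
So there are 15 ground terms available for substitution.
The clause has 2 distinct variables (x1, x3), each appearing in the body. In the free term algebra distinct substitutions yield syntactically distinct ground instances.
Number of ground instances = 15^2 = 225.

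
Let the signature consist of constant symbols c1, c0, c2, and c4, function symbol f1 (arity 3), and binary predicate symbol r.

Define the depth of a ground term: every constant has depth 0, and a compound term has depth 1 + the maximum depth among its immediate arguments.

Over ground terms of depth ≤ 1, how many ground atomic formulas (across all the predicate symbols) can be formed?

First count ground terms of depth ≤ 1.
Write N_k for the number of ground terms of depth ≤ k. A term of depth ≤ k is either a constant or a function symbol applied to arguments of depth ≤ k−1, so N_k = 4 + N_{k-1}^3.
N_0 = 4
N_1 = 4 + 4^3 = 68
So |H| = 68.
A ground atom is a predicate applied to a tuple of terms from H, so the count is the sum over predicates of |H|^arity:
  r: 68^2 = 4624
Total ground atoms: 4624.

4624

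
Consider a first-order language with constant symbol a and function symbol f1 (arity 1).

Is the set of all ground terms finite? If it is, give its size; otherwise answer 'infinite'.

infinite

The signature has at least one function symbol (f1, arity 1) and at least one constant (a).
Iterating f1 gives infinitely many distinct ground terms: a, f1(a), f1(f1(a)), ...
So the Herbrand universe is infinite.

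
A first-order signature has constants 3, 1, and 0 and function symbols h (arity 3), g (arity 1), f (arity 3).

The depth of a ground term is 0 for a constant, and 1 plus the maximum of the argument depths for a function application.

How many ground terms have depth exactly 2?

432003

Let N_k count ground terms of depth at most k. Each non-constant term of depth ≤ k is some function symbol applied to depth-≤(k−1) arguments, giving N_k = 3 + N_{k-1}^3 + N_{k-1} + N_{k-1}^3.
N_0 = 3
N_1 = 3 + 3^3 + 3 + 3^3 = 60
N_2 = 3 + 60^3 + 60 + 60^3 = 432063
Terms of depth exactly 2: N_2 − N_1 = 432063 − 60 = 432003.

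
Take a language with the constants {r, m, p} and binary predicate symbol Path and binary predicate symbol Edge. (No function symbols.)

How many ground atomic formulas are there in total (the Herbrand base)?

With no function symbols, the Herbrand universe is just the 3 constants.
Ground atoms per predicate: Path: 3^2 = 9, Edge: 3^2 = 9.
Herbrand base size = 9 + 9 = 18.

18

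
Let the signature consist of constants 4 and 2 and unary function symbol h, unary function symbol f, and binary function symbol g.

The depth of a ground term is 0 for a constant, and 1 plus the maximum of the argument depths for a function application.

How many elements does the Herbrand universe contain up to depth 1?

10

If N_k denotes the number of depth-≤k ground terms, the 2 constants give N_0 = 2, and each function symbol of arity r contributes N_{k-1}^r new terms at level k: N_k = 2 + N_{k-1} + N_{k-1} + N_{k-1}^2.
N_0 = 2
N_1 = 2 + 2 + 2 + 2^2 = 10
Explicitly: 4, 2, h(4), h(2), f(4), f(2), g(4, 4), g(4, 2), g(2, 4), g(2, 2).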